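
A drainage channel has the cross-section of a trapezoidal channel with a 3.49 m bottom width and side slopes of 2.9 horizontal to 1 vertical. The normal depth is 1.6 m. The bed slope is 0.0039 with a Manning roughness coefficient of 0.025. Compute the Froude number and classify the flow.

With bottom width b = 3.49 m and side slope z = 2.9: A = (b + zy)y = (3.49 + 2.9×1.6)×1.6 = 13.01 m²; P = b + 2y√(1+z²) = 3.49 + 2×1.6×3.068 = 13.31 m.
Hydraulic radius R = A/P = 13.01/13.31 = 0.9776 m.
V = (1/n) R^(2/3) √S = (1/0.025) × 0.9776^(2/3) × √0.0039 = 2.461 m/s. Hydraulic depth D_h = A/T = 13.01/12.77 = 1.019 m.
Froude number Fr = V/√(g·D_h) = 2.461/√(9.81×1.019) = 0.778, which is less than 1, so the flow is subcritical.

subcritical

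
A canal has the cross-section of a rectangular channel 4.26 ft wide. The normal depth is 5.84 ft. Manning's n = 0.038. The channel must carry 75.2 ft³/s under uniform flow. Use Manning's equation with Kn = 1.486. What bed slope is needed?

Flow area A = b·y = 4.26 × 5.84 = 24.88 ft². Wetted perimeter P = b + 2y = 4.26 + 2×5.84 = 15.94 ft.
Hydraulic radius R = A/P = 24.88/15.94 = 1.561 ft.
From Manning's equation, S = [nQ / (1.486 A R^(2/3))]² = [0.038 × 75.2 / (1.486 × 24.88 × 1.561^(2/3))]² = 0.0033.

S = 0.0033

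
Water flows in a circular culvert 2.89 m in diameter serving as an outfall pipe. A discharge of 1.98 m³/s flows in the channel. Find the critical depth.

y_c = 0.597 m

At critical depth, Q² T / (g A³) = 1, i.e. A³/T = Q²/g = 1.98²/9.81 = 0.3996.
Try y = 0.757 m: A³/T = 1.011 — over.
Try y = 0.597 m: A³/T = 0.4 — matches.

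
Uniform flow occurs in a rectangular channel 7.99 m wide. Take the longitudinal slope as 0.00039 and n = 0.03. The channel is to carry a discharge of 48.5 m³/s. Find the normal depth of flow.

y_n = 5.32 m

Manning's equation rearranged: A R^(2/3) = nQ / (1·√S) = 0.03 × 48.5 / (√0.00039) = 73.68.
At y = 4.26 m: A R^(2/3) = 55.14 — short.
At y = 5.84 m: A R^(2/3) = 83 — over.
At y = 5.32 m: A R^(2/3) = 73.67 — matches.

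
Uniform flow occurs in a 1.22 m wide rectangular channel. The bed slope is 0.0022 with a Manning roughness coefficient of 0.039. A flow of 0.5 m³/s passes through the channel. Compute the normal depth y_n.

Manning's equation rearranged: A R^(2/3) = nQ / (1·√S) = 0.039 × 0.5 / (√0.0022) = 0.4157.
At y = 0.846 m: A R^(2/3) = 0.5169 — over.
At y = 0.628 m: A R^(2/3) = 0.3505 — short.
At y = 0.715 m: A R^(2/3) = 0.4159 — ≈ 0.4157.

y_n = 0.715 m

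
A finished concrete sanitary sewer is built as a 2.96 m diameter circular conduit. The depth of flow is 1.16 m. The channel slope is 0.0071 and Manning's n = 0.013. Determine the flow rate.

For a circular section of diameter D = 2.96 m at depth y = 1.16 m, the central angle is θ = 2 arccos(1 − 2y/D) = 2.706 rad. Then A = (D²/8)(θ − sin θ) = 2.501 m² and P = Dθ/2 = 4.004 m.
Hydraulic radius R = A/P = 2.501/4.004 = 0.6245 m.
Manning's equation: Q = (1/n) A R^(2/3) S^(1/2) = (1/0.013) × 2.501 × 0.6245^(2/3) × 0.0071^(1/2) = 11.8 m³/s.

Q = 11.8 m³/s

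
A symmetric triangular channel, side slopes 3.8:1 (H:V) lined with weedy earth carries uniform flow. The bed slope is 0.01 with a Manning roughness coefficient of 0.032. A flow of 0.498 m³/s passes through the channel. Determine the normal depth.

y_n = 0.365 m

Manning's equation rearranged: A R^(2/3) = nQ / (1·√S) = 0.032 × 0.498 / (√0.01) = 0.1594.
At y = 0.258 m: A R^(2/3) = 0.06315 — short.
At y = 0.431 m: A R^(2/3) = 0.2481 — over.
At y = 0.365 m: A R^(2/3) = 0.1593 — close enough.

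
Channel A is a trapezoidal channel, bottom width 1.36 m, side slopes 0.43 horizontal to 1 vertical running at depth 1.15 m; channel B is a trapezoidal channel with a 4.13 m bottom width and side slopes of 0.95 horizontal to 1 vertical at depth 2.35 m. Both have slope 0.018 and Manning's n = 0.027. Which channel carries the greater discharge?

channel B

Channel A: With bottom width b = 1.36 m and side slope z = 0.43: A = (b + zy)y = (1.36 + 0.43×1.15)×1.15 = 2.133 m²; P = b + 2y√(1+z²) = 1.36 + 2×1.15×1.089 = 3.864 m. Hydraulic radius R = A/P = 2.133/3.864 = 0.552 m. Q_A = (1/0.027)·2.133·0.552^(2/3)·√0.018 = 7.131 m³/s.
Channel B: With bottom width b = 4.13 m and side slope z = 0.95: A = (b + zy)y = (4.13 + 0.95×2.35)×2.35 = 14.95 m²; P = b + 2y√(1+z²) = 4.13 + 2×2.35×1.379 = 10.61 m. Hydraulic radius R = A/P = 14.95/10.61 = 1.409 m. Q_B = (1/0.027)·14.95·1.409^(2/3)·√0.018 = 93.37 m³/s.
Q_A = 7.131 m³/s vs Q_B = 93.37 m³/s, so channel B carries more.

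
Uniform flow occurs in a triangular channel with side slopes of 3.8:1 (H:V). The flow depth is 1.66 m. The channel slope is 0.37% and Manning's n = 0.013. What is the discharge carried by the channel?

Q = 42.3 m³/s

For a triangular section with side slope z = 3.8: A = zy² = 3.8×1.66² = 10.47 m²; P = 2y√(1+z²) = 2×1.66×3.929 = 13.05 m.
Hydraulic radius R = A/P = 10.47/13.05 = 0.8027 m.
Manning's equation: Q = (1/n) A R^(2/3) S^(1/2) = (1/0.013) × 10.47 × 0.8027^(2/3) × 0.0037^(1/2) = 42.3 m³/s.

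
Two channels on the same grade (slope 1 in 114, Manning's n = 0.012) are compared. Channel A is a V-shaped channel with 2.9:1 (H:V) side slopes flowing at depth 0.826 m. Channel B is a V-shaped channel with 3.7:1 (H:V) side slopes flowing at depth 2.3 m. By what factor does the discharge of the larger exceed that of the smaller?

Channel A: For a triangular section with side slope z = 2.9: A = zy² = 2.9×0.826² = 1.979 m²; P = 2y√(1+z²) = 2×0.826×3.068 = 5.068 m. Hydraulic radius R = A/P = 1.979/5.068 = 0.3904 m. Q_A = (1/0.012)·1.979·0.3904^(2/3)·√0.008772 = 8.249 m³/s.
Channel B: For a triangular section with side slope z = 3.7: A = zy² = 3.7×2.3² = 19.57 m²; P = 2y√(1+z²) = 2×2.3×3.833 = 17.63 m. Hydraulic radius R = A/P = 19.57/17.63 = 1.11 m. Q_B = (1/0.012)·19.57·1.11^(2/3)·√0.008772 = 163.8 m³/s.
The larger discharge is 163.8 m³/s and the smaller is 8.249 m³/s; the ratio is 19.9.

19.9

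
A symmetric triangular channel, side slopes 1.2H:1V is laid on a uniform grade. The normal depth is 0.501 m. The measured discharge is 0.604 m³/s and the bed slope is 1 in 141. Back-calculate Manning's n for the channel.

n = 0.014

For a triangular section with side slope z = 1.2: A = zy² = 1.2×0.501² = 0.3012 m²; P = 2y√(1+z²) = 2×0.501×1.562 = 1.565 m.
Hydraulic radius R = A/P = 0.3012/1.565 = 0.1924 m.
Rearranging Manning's equation: n = (1/Q) A R^(2/3) S^(1/2) = (1/0.604) × 0.3012 × 0.1924^(2/3) × √0.007092 = 0.014.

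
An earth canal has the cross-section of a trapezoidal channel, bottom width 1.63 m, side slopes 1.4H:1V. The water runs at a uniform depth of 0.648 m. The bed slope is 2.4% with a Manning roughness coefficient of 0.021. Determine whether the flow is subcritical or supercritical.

With bottom width b = 1.63 m and side slope z = 1.4: A = (b + zy)y = (1.63 + 1.4×0.648)×0.648 = 1.644 m²; P = b + 2y√(1+z²) = 1.63 + 2×0.648×1.72 = 3.86 m.
Hydraulic radius R = A/P = 1.644/3.86 = 0.426 m.
V = (1/n) R^(2/3) √S = (1/0.021) × 0.426^(2/3) × √0.024 = 4.176 m/s. Hydraulic depth D_h = A/T = 1.644/3.444 = 0.4773 m.
Froude number Fr = V/√(g·D_h) = 4.176/√(9.81×0.4773) = 1.93, which is greater than 1, so the flow is supercritical.

supercritical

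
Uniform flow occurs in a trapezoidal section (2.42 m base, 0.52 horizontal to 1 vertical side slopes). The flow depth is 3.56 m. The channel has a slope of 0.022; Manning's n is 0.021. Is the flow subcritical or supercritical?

With bottom width b = 2.42 m and side slope z = 0.52: A = (b + zy)y = (2.42 + 0.52×3.56)×3.56 = 15.21 m²; P = b + 2y√(1+z²) = 2.42 + 2×3.56×1.127 = 10.45 m.
Hydraulic radius R = A/P = 15.21/10.45 = 1.456 m.
V = (1/n) R^(2/3) √S = (1/0.021) × 1.456^(2/3) × √0.022 = 9.072 m/s. Hydraulic depth D_h = A/T = 15.21/6.122 = 2.484 m.
Froude number Fr = V/√(g·D_h) = 9.072/√(9.81×2.484) = 1.84, which is greater than 1, so the flow is supercritical.

supercritical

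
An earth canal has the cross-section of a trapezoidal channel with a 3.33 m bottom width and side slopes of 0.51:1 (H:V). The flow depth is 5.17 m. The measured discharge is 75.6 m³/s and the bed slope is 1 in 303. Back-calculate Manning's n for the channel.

With bottom width b = 3.33 m and side slope z = 0.51: A = (b + zy)y = (3.33 + 0.51×5.17)×5.17 = 30.85 m²; P = b + 2y√(1+z²) = 3.33 + 2×5.17×1.123 = 14.94 m.
Hydraulic radius R = A/P = 30.85/14.94 = 2.065 m.
Rearranging Manning's equation: n = (1/Q) A R^(2/3) S^(1/2) = (1/75.6) × 30.85 × 2.065^(2/3) × √0.0033 = 0.038.

n = 0.038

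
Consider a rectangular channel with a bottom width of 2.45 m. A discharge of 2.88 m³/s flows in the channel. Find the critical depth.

y_c = 0.52 m

For a rectangular channel, critical depth y_c = (q²/g)^(1/3) where q = Q/b = 2.88/2.45 = 1.176 m²/s.
So y_c = (1.176²/9.81)^(1/3) = 0.52 m.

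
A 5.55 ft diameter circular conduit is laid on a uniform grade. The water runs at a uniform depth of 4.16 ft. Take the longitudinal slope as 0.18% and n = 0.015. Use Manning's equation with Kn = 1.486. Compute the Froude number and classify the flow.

subcritical

For a circular section of diameter D = 5.55 ft at depth y = 4.16 ft, the central angle is θ = 2 arccos(1 − 2y/D) = 4.187 rad. Then A = (D²/8)(θ − sin θ) = 19.45 ft² and P = Dθ/2 = 11.62 ft.
Hydraulic radius R = A/P = 19.45/11.62 = 1.674 ft.
V = (1.486/n) R^(2/3) √S = (1.486/0.015) × 1.674^(2/3) × √0.0018 = 5.926 ft/s. Hydraulic depth D_h = A/T = 19.45/4.809 = 4.044 ft.
Froude number Fr = V/√(g·D_h) = 5.926/√(32.2×4.044) = 0.519, which is less than 1, so the flow is subcritical.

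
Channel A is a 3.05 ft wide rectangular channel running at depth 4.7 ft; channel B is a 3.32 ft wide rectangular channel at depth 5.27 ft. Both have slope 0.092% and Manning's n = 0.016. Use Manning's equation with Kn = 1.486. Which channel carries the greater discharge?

Channel A: Flow area A = b·y = 3.05 × 4.7 = 14.33 ft². Wetted perimeter P = b + 2y = 3.05 + 2×4.7 = 12.45 ft. Hydraulic radius R = A/P = 14.33/12.45 = 1.151 ft. Q_A = (1.486/0.016)·14.33·1.151^(2/3)·√0.00092 = 44.36 ft³/s.
Channel B: Flow area A = b·y = 3.32 × 5.27 = 17.5 ft². Wetted perimeter P = b + 2y = 3.32 + 2×5.27 = 13.86 ft. Hydraulic radius R = A/P = 17.5/13.86 = 1.262 ft. Q_B = (1.486/0.016)·17.5·1.262^(2/3)·√0.00092 = 57.57 ft³/s.
Q_A = 44.36 ft³/s vs Q_B = 57.57 ft³/s, so channel B carries more.

channel B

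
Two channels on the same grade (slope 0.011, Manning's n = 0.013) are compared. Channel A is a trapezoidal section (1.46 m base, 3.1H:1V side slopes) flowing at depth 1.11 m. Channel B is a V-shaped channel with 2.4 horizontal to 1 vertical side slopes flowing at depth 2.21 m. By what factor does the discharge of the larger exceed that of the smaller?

2.98

Channel A: With bottom width b = 1.46 m and side slope z = 3.1: A = (b + zy)y = (1.46 + 3.1×1.11)×1.11 = 5.44 m²; P = b + 2y√(1+z²) = 1.46 + 2×1.11×3.257 = 8.691 m. Hydraulic radius R = A/P = 5.44/8.691 = 0.6259 m. Q_A = (1/0.013)·5.44·0.6259^(2/3)·√0.011 = 32.12 m³/s.
Channel B: For a triangular section with side slope z = 2.4: A = zy² = 2.4×2.21² = 11.72 m²; P = 2y√(1+z²) = 2×2.21×2.6 = 11.49 m. Hydraulic radius R = A/P = 11.72/11.49 = 1.02 m. Q_B = (1/0.013)·11.72·1.02^(2/3)·√0.011 = 95.83 m³/s.
The larger discharge is 95.83 m³/s and the smaller is 32.12 m³/s; the ratio is 2.98.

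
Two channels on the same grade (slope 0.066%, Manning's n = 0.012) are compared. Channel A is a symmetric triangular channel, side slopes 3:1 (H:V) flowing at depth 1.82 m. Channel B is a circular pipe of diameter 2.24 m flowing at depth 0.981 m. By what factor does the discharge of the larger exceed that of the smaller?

Channel A: For a triangular section with side slope z = 3: A = zy² = 3×1.82² = 9.937 m²; P = 2y√(1+z²) = 2×1.82×3.162 = 11.51 m. Hydraulic radius R = A/P = 9.937/11.51 = 0.8633 m. Q_A = (1/0.012)·9.937·0.8633^(2/3)·√0.00066 = 19.29 m³/s.
Channel B: For a circular section of diameter D = 2.24 m at depth y = 0.981 m, the central angle is θ = 2 arccos(1 − 2y/D) = 2.893 rad. Then A = (D²/8)(θ − sin θ) = 1.66 m² and P = Dθ/2 = 3.24 m. Hydraulic radius R = A/P = 1.66/3.24 = 0.5123 m. Q_B = (1/0.012)·1.66·0.5123^(2/3)·√0.00066 = 2.275 m³/s.
The larger discharge is 19.29 m³/s and the smaller is 2.275 m³/s; the ratio is 8.48.

8.48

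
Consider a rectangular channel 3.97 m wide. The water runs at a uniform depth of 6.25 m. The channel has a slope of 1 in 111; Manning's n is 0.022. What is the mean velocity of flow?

V = 5.67 m/s

Flow area A = b·y = 3.97 × 6.25 = 24.81 m². Wetted perimeter P = b + 2y = 3.97 + 2×6.25 = 16.47 m.
Hydraulic radius R = A/P = 24.81/16.47 = 1.507 m.
From Manning's equation, V = (1/n) R^(2/3) S^(1/2) = (1/0.022) × 1.507^(2/3) × 0.009009^(1/2) = 5.67 m/s.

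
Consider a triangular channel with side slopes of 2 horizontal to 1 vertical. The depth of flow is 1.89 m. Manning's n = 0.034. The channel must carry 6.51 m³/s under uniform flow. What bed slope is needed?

For a triangular section with side slope z = 2: A = zy² = 2×1.89² = 7.144 m²; P = 2y√(1+z²) = 2×1.89×2.236 = 8.452 m.
Hydraulic radius R = A/P = 7.144/8.452 = 0.8452 m.
From Manning's equation, S = [nQ / (1 A R^(2/3))]² = [0.034 × 6.51 / (1 × 7.144 × 0.8452^(2/3))]² = 0.0012.

S = 0.0012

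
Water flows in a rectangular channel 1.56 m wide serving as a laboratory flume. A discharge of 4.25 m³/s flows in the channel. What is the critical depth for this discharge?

For a rectangular channel, critical depth y_c = (q²/g)^(1/3) where q = Q/b = 4.25/1.56 = 2.724 m²/s.
So y_c = (2.724²/9.81)^(1/3) = 0.911 m.

y_c = 0.911 m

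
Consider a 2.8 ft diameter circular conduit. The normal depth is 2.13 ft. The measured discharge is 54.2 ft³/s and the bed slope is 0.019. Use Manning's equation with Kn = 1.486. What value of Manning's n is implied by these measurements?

n = 0.017

For a circular section of diameter D = 2.8 ft at depth y = 2.13 ft, the central angle is θ = 2 arccos(1 − 2y/D) = 4.239 rad. Then A = (D²/8)(θ − sin θ) = 5.026 ft² and P = Dθ/2 = 5.934 ft.
Hydraulic radius R = A/P = 5.026/5.934 = 0.847 ft.
Rearranging Manning's equation: n = (1.486/Q) A R^(2/3) S^(1/2) = (1.486/54.2) × 5.026 × 0.847^(2/3) × √0.019 = 0.017.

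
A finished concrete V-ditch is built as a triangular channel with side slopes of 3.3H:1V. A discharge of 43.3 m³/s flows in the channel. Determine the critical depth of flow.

y_c = 2.04 m

At critical depth, Q² T / (g A³) = 1, i.e. A³/T = Q²/g = 43.3²/9.81 = 191.1.
Try y = 1.64 m: A³/T = 64.6 — short.
Try y = 2.56 m: A³/T = 598.7 — over.
Try y = 2.04 m: A³/T = 192.4 — close enough.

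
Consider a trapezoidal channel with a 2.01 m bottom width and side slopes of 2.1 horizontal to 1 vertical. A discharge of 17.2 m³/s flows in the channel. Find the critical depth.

At critical depth, Q² T / (g A³) = 1, i.e. A³/T = Q²/g = 17.2²/9.81 = 30.16.
Try y = 1.51 m: A³/T = 57.33 — over.
Try y = 1.05 m: A³/T = 13.5 — short.
Try y = 1.29 m: A³/T = 30.37 — ≈ 30.16.

y_c = 1.29 m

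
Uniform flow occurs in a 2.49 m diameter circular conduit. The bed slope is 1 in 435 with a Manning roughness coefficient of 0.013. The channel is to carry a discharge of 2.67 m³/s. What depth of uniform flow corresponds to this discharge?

y_n = 0.763 m

Manning's equation rearranged: A R^(2/3) = nQ / (1·√S) = 0.013 × 2.67 / (√0.002299) = 0.7239.
At y = 0.575 m: A R^(2/3) = 0.4152 — low.
At y = 0.931 m: A R^(2/3) = 1.056 — high.
At y = 0.763 m: A R^(2/3) = 0.7243 — ≈ 0.7239.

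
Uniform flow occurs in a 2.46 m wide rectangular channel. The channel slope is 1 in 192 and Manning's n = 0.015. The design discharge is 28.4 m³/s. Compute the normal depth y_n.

Manning's equation rearranged: A R^(2/3) = nQ / (1·√S) = 0.015 × 28.4 / (√0.005208) = 5.903.
Try y = 2.03 m: A R^(2/3) = 4.18 — low.
Try y = 3.43 m: A R^(2/3) = 7.897 — high.
Try y = 2.69 m: A R^(2/3) = 5.91 — matches.

y_n = 2.69 m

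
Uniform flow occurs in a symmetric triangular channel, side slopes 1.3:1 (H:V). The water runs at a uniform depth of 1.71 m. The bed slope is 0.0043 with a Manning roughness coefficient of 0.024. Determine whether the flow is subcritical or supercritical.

subcritical

For a triangular section with side slope z = 1.3: A = zy² = 1.3×1.71² = 3.801 m²; P = 2y√(1+z²) = 2×1.71×1.64 = 5.609 m.
Hydraulic radius R = A/P = 3.801/5.609 = 0.6777 m.
V = (1/n) R^(2/3) √S = (1/0.024) × 0.6777^(2/3) × √0.0043 = 2.108 m/s. Hydraulic depth D_h = A/T = 3.801/4.446 = 0.855 m.
Froude number Fr = V/√(g·D_h) = 2.108/√(9.81×0.855) = 0.728, which is less than 1, so the flow is subcritical.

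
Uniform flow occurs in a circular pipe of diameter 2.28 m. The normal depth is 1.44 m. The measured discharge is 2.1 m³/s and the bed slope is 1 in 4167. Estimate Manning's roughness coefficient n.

For a circular section of diameter D = 2.28 m at depth y = 1.44 m, the central angle is θ = 2 arccos(1 − 2y/D) = 3.674 rad. Then A = (D²/8)(θ − sin θ) = 2.717 m² and P = Dθ/2 = 4.189 m.
Hydraulic radius R = A/P = 2.717/4.189 = 0.6488 m.
Rearranging Manning's equation: n = (1/Q) A R^(2/3) S^(1/2) = (1/2.1) × 2.717 × 0.6488^(2/3) × √0.00024 = 0.015.

n = 0.015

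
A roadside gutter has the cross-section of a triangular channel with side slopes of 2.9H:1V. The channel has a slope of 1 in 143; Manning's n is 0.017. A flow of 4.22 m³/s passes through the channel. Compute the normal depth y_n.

y_n = 0.764 m

Manning's equation rearranged: A R^(2/3) = nQ / (1·√S) = 0.017 × 4.22 / (√0.006993) = 0.8579.
At y = 0.674 m: A R^(2/3) = 0.6145 — low.
At y = 0.835 m: A R^(2/3) = 1.088 — high.
At y = 0.764 m: A R^(2/3) = 0.8584 — matches.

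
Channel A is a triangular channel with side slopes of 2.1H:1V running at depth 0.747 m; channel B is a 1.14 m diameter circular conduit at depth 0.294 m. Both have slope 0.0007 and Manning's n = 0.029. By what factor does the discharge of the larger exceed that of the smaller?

8.82

Channel A: For a triangular section with side slope z = 2.1: A = zy² = 2.1×0.747² = 1.172 m²; P = 2y√(1+z²) = 2×0.747×2.326 = 3.475 m. Hydraulic radius R = A/P = 1.172/3.475 = 0.3372 m. Q_A = (1/0.029)·1.172·0.3372^(2/3)·√0.0007 = 0.5179 m³/s.
Channel B: For a circular section of diameter D = 1.14 m at depth y = 0.294 m, the central angle is θ = 2 arccos(1 − 2y/D) = 2.131 rad. Then A = (D²/8)(θ − sin θ) = 0.2085 m² and P = Dθ/2 = 1.214 m. Hydraulic radius R = A/P = 0.2085/1.214 = 0.1717 m. Q_B = (1/0.029)·0.2085·0.1717^(2/3)·√0.0007 = 0.05875 m³/s.
The larger discharge is 0.5179 m³/s and the smaller is 0.05875 m³/s; the ratio is 8.82.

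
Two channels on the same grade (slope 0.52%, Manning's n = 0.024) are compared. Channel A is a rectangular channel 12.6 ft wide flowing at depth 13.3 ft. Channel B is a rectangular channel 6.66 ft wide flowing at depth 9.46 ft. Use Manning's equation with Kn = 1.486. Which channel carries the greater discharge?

channel A

Channel A: Flow area A = b·y = 12.6 × 13.3 = 167.6 ft². Wetted perimeter P = b + 2y = 12.6 + 2×13.3 = 39.2 ft. Hydraulic radius R = A/P = 167.6/39.2 = 4.275 ft. Q_A = (1.486/0.024)·167.6·4.275^(2/3)·√0.0052 = 1971 ft³/s.
Channel B: Flow area A = b·y = 6.66 × 9.46 = 63 ft². Wetted perimeter P = b + 2y = 6.66 + 2×9.46 = 25.58 ft. Hydraulic radius R = A/P = 63/25.58 = 2.463 ft. Q_B = (1.486/0.024)·63·2.463^(2/3)·√0.0052 = 513 ft³/s.
Q_A = 1971 ft³/s vs Q_B = 513 ft³/s, so channel A carries more.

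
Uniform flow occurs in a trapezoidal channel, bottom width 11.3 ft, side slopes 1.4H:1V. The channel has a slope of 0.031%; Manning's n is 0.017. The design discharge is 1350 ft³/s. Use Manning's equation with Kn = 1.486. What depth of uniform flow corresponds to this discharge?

Manning's equation rearranged: A R^(2/3) = nQ / (1.486·√S) = 0.017 × 1350 / (1.486 × √0.00031) = 877.2.
Try y = 12.3 ft: A R^(2/3) = 1227 — too large.
Try y = 8.9 ft: A R^(2/3) = 621.9 — too small.
Try y = 10.5 ft: A R^(2/3) = 876.8 — ≈ 877.2.

y_n = 10.5 ft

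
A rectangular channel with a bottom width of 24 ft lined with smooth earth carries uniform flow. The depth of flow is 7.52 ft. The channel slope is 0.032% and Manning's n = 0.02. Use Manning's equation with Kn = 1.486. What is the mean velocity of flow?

Flow area A = b·y = 24 × 7.52 = 180.5 ft². Wetted perimeter P = b + 2y = 24 + 2×7.52 = 39.04 ft.
Hydraulic radius R = A/P = 180.5/39.04 = 4.623 ft.
From Manning's equation, V = (1.486/n) R^(2/3) S^(1/2) = (1.486/0.02) × 4.623^(2/3) × 0.00032^(1/2) = 3.69 ft/s.

V = 3.69 ft/s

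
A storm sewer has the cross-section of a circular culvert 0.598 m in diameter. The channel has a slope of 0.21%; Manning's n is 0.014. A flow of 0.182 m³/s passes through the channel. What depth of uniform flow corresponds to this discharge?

Manning's equation rearranged: A R^(2/3) = nQ / (1·√S) = 0.014 × 0.182 / (√0.0021) = 0.0556.
Trying y = 0.416 m: A R^(2/3) = 0.0657 — too large.
Trying y = 0.37 m: A R^(2/3) = 0.05568 — matches.

y_n = 0.37 m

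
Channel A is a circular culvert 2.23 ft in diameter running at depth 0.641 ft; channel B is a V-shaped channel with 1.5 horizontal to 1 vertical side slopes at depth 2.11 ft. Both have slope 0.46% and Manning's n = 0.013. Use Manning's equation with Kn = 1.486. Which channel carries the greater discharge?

channel B

Channel A: For a circular section of diameter D = 2.23 ft at depth y = 0.641 ft, the central angle is θ = 2 arccos(1 − 2y/D) = 2.263 rad. Then A = (D²/8)(θ − sin θ) = 0.9286 ft² and P = Dθ/2 = 2.524 ft. Hydraulic radius R = A/P = 0.9286/2.524 = 0.3679 ft. Q_A = (1.486/0.013)·0.9286·0.3679^(2/3)·√0.0046 = 3.697 ft³/s.
Channel B: For a triangular section with side slope z = 1.5: A = zy² = 1.5×2.11² = 6.678 ft²; P = 2y√(1+z²) = 2×2.11×1.803 = 7.608 ft. Hydraulic radius R = A/P = 6.678/7.608 = 0.8778 ft. Q_B = (1.486/0.013)·6.678·0.8778^(2/3)·√0.0046 = 47.47 ft³/s.
Q_A = 3.697 ft³/s vs Q_B = 47.47 ft³/s, so channel B carries more.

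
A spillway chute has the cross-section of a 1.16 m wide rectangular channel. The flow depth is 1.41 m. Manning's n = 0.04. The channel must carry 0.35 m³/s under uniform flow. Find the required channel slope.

Flow area A = b·y = 1.16 × 1.41 = 1.636 m². Wetted perimeter P = b + 2y = 1.16 + 2×1.41 = 3.98 m.
Hydraulic radius R = A/P = 1.636/3.98 = 0.411 m.
From Manning's equation, S = [nQ / (1 A R^(2/3))]² = [0.04 × 0.35 / (1 × 1.636 × 0.411^(2/3))]² = 0.00024.

S = 0.00024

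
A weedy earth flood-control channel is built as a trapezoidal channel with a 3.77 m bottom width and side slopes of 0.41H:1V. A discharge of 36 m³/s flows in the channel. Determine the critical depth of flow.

At critical depth, Q² T / (g A³) = 1, i.e. A³/T = Q²/g = 36²/9.81 = 132.1.
At y = 1.54 m: A³/T = 61.88 — too small.
At y = 2.27 m: A³/T = 215.7 — too large.
At y = 1.95 m: A³/T = 131.8 — ≈ 132.1.

y_c = 1.95 m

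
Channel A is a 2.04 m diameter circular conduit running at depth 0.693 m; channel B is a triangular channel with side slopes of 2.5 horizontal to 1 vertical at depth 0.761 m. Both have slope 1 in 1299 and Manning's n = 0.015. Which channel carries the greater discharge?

Channel A: For a circular section of diameter D = 2.04 m at depth y = 0.693 m, the central angle is θ = 2 arccos(1 − 2y/D) = 2.489 rad. Then A = (D²/8)(θ − sin θ) = 0.9788 m² and P = Dθ/2 = 2.539 m. Hydraulic radius R = A/P = 0.9788/2.539 = 0.3856 m. Q_A = (1/0.015)·0.9788·0.3856^(2/3)·√0.0007698 = 0.9591 m³/s.
Channel B: For a triangular section with side slope z = 2.5: A = zy² = 2.5×0.761² = 1.448 m²; P = 2y√(1+z²) = 2×0.761×2.693 = 4.098 m. Hydraulic radius R = A/P = 1.448/4.098 = 0.3533 m. Q_B = (1/0.015)·1.448·0.3533^(2/3)·√0.0007698 = 1.338 m³/s.
Q_A = 0.9591 m³/s vs Q_B = 1.338 m³/s, so channel B carries more.

channel B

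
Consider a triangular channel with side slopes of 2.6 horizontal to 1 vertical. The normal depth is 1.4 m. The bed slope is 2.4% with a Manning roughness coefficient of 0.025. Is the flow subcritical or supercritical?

For a triangular section with side slope z = 2.6: A = zy² = 2.6×1.4² = 5.096 m²; P = 2y√(1+z²) = 2×1.4×2.786 = 7.8 m.
Hydraulic radius R = A/P = 5.096/7.8 = 0.6533 m.
V = (1/n) R^(2/3) √S = (1/0.025) × 0.6533^(2/3) × √0.024 = 4.666 m/s. Hydraulic depth D_h = A/T = 5.096/7.28 = 0.7 m.
Froude number Fr = V/√(g·D_h) = 4.666/√(9.81×0.7) = 1.78, which is greater than 1, so the flow is supercritical.

supercritical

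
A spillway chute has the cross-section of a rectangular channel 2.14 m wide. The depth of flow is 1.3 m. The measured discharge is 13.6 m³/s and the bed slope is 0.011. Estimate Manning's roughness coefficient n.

n = 0.015

Flow area A = b·y = 2.14 × 1.3 = 2.782 m². Wetted perimeter P = b + 2y = 2.14 + 2×1.3 = 4.74 m.
Hydraulic radius R = A/P = 2.782/4.74 = 0.5869 m.
Rearranging Manning's equation: n = (1/Q) A R^(2/3) S^(1/2) = (1/13.6) × 2.782 × 0.5869^(2/3) × √0.011 = 0.015.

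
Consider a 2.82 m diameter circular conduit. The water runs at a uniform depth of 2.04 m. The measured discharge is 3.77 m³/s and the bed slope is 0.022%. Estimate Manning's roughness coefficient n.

n = 0.017

For a circular section of diameter D = 2.82 m at depth y = 2.04 m, the central angle is θ = 2 arccos(1 − 2y/D) = 4.068 rad. Then A = (D²/8)(θ − sin θ) = 4.838 m² and P = Dθ/2 = 5.736 m.
Hydraulic radius R = A/P = 4.838/5.736 = 0.8435 m.
Rearranging Manning's equation: n = (1/Q) A R^(2/3) S^(1/2) = (1/3.77) × 4.838 × 0.8435^(2/3) × √0.00022 = 0.017.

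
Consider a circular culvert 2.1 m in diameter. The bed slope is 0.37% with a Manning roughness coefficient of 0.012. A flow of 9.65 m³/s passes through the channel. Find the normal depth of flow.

y_n = 1.48 m

Manning's equation rearranged: A R^(2/3) = nQ / (1·√S) = 0.012 × 9.65 / (√0.0037) = 1.904.
At y = 1.07 m: A R^(2/3) = 1.164 — low.
At y = 1.71 m: A R^(2/3) = 2.241 — high.
At y = 1.48 m: A R^(2/3) = 1.904 — close enough.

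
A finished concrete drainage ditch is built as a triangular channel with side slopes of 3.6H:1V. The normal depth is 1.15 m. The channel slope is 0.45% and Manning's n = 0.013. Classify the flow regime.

supercritical

For a triangular section with side slope z = 3.6: A = zy² = 3.6×1.15² = 4.761 m²; P = 2y√(1+z²) = 2×1.15×3.736 = 8.594 m.
Hydraulic radius R = A/P = 4.761/8.594 = 0.554 m.
V = (1/n) R^(2/3) √S = (1/0.013) × 0.554^(2/3) × √0.0045 = 3.481 m/s. Hydraulic depth D_h = A/T = 4.761/8.28 = 0.575 m.
Froude number Fr = V/√(g·D_h) = 3.481/√(9.81×0.575) = 1.47, which is greater than 1, so the flow is supercritical.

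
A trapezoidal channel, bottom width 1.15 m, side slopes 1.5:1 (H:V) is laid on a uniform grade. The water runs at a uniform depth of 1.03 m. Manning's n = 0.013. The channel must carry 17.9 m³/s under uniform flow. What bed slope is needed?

With bottom width b = 1.15 m and side slope z = 1.5: A = (b + zy)y = (1.15 + 1.5×1.03)×1.03 = 2.776 m²; P = b + 2y√(1+z²) = 1.15 + 2×1.03×1.803 = 4.864 m.
Hydraulic radius R = A/P = 2.776/4.864 = 0.5707 m.
From Manning's equation, S = [nQ / (1 A R^(2/3))]² = [0.013 × 17.9 / (1 × 2.776 × 0.5707^(2/3))]² = 0.0148.

S = 0.0148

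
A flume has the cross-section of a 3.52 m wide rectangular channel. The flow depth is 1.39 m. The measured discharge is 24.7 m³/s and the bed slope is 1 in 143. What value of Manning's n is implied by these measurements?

Flow area A = b·y = 3.52 × 1.39 = 4.893 m². Wetted perimeter P = b + 2y = 3.52 + 2×1.39 = 6.3 m.
Hydraulic radius R = A/P = 4.893/6.3 = 0.7766 m.
Rearranging Manning's equation: n = (1/Q) A R^(2/3) S^(1/2) = (1/24.7) × 4.893 × 0.7766^(2/3) × √0.006993 = 0.014.

n = 0.014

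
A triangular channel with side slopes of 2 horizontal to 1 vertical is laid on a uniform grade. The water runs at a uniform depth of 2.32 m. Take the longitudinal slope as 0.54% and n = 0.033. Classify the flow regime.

For a triangular section with side slope z = 2: A = zy² = 2×2.32² = 10.76 m²; P = 2y√(1+z²) = 2×2.32×2.236 = 10.38 m.
Hydraulic radius R = A/P = 10.76/10.38 = 1.038 m.
V = (1/n) R^(2/3) √S = (1/0.033) × 1.038^(2/3) × √0.0054 = 2.282 m/s. Hydraulic depth D_h = A/T = 10.76/9.28 = 1.16 m.
Froude number Fr = V/√(g·D_h) = 2.282/√(9.81×1.16) = 0.677, which is less than 1, so the flow is subcritical.

subcritical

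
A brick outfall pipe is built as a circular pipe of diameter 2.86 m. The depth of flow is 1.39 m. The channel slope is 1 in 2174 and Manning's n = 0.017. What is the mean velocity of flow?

V = 0.997 m/s

For a circular section of diameter D = 2.86 m at depth y = 1.39 m, the central angle is θ = 2 arccos(1 − 2y/D) = 3.086 rad. Then A = (D²/8)(θ − sin θ) = 3.098 m² and P = Dθ/2 = 4.412 m.
Hydraulic radius R = A/P = 3.098/4.412 = 0.702 m.
From Manning's equation, V = (1/n) R^(2/3) S^(1/2) = (1/0.017) × 0.702^(2/3) × 0.00046^(1/2) = 0.997 m/s.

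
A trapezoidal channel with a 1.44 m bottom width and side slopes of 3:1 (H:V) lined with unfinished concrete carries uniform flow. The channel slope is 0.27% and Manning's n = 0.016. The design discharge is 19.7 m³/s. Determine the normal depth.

y_n = 1.35 m

Manning's equation rearranged: A R^(2/3) = nQ / (1·√S) = 0.016 × 19.7 / (√0.0027) = 6.066.
Try y = 1.51 m: A R^(2/3) = 7.899 — over.
Try y = 1.18 m: A R^(2/3) = 4.455 — short.
Try y = 1.35 m: A R^(2/3) = 6.079 — close enough.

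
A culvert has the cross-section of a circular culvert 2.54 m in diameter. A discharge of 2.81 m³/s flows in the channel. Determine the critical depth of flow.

y_c = 0.741 m

At critical depth, Q² T / (g A³) = 1, i.e. A³/T = Q²/g = 2.81²/9.81 = 0.8049.
At y = 0.919 m: A³/T = 1.852 — over.
At y = 0.645 m: A³/T = 0.4697 — short.
At y = 0.741 m: A³/T = 0.8055 — ≈ 0.8049.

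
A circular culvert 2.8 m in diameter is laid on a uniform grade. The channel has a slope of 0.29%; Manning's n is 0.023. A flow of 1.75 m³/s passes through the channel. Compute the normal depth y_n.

Manning's equation rearranged: A R^(2/3) = nQ / (1·√S) = 0.023 × 1.75 / (√0.0029) = 0.7474.
At y = 0.641 m: A R^(2/3) = 0.558 — low.
At y = 0.743 m: A R^(2/3) = 0.7481 — close enough.

y_n = 0.743 m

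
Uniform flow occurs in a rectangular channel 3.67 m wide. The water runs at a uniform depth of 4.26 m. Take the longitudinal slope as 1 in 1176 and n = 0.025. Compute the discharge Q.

Flow area A = b·y = 3.67 × 4.26 = 15.63 m². Wetted perimeter P = b + 2y = 3.67 + 2×4.26 = 12.19 m.
Hydraulic radius R = A/P = 15.63/12.19 = 1.283 m.
Manning's equation: Q = (1/n) A R^(2/3) S^(1/2) = (1/0.025) × 15.63 × 1.283^(2/3) × 0.0008503^(1/2) = 21.5 m³/s.

Q = 21.5 m³/s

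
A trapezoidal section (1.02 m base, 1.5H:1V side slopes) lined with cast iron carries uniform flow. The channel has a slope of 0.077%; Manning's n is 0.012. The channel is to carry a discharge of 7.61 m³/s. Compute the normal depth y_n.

Manning's equation rearranged: A R^(2/3) = nQ / (1·√S) = 0.012 × 7.61 / (√0.00077) = 3.291.
Trying y = 1.13 m: A R^(2/3) = 2.188 — short.
Trying y = 1.55 m: A R^(2/3) = 4.41 — over.
Trying y = 1.36 m: A R^(2/3) = 3.289 — ≈ 3.291.

y_n = 1.36 m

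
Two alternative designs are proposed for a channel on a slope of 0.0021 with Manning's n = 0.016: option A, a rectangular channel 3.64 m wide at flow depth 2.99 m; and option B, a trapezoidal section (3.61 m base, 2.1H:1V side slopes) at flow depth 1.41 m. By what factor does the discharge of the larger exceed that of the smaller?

Channel A: Flow area A = b·y = 3.64 × 2.99 = 10.88 m². Wetted perimeter P = b + 2y = 3.64 + 2×2.99 = 9.62 m. Hydraulic radius R = A/P = 10.88/9.62 = 1.131 m. Q_A = (1/0.016)·10.88·1.131^(2/3)·√0.0021 = 33.84 m³/s.
Channel B: With bottom width b = 3.61 m and side slope z = 2.1: A = (b + zy)y = (3.61 + 2.1×1.41)×1.41 = 9.265 m²; P = b + 2y√(1+z²) = 3.61 + 2×1.41×2.326 = 10.17 m. Hydraulic radius R = A/P = 9.265/10.17 = 0.9111 m. Q_B = (1/0.016)·9.265·0.9111^(2/3)·√0.0021 = 24.94 m³/s.
The larger discharge is 33.84 m³/s and the smaller is 24.94 m³/s; the ratio is 1.36.

1.36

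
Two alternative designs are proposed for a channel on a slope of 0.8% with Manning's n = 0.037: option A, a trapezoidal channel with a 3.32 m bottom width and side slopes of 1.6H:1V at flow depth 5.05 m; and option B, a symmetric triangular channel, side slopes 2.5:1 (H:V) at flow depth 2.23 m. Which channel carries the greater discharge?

Channel A: With bottom width b = 3.32 m and side slope z = 1.6: A = (b + zy)y = (3.32 + 1.6×5.05)×5.05 = 57.57 m²; P = b + 2y√(1+z²) = 3.32 + 2×5.05×1.887 = 22.38 m. Hydraulic radius R = A/P = 57.57/22.38 = 2.573 m. Q_A = (1/0.037)·57.57·2.573^(2/3)·√0.008 = 261.3 m³/s.
Channel B: For a triangular section with side slope z = 2.5: A = zy² = 2.5×2.23² = 12.43 m²; P = 2y√(1+z²) = 2×2.23×2.693 = 12.01 m. Hydraulic radius R = A/P = 12.43/12.01 = 1.035 m. Q_B = (1/0.037)·12.43·1.035^(2/3)·√0.008 = 30.76 m³/s.
Q_A = 261.3 m³/s vs Q_B = 30.76 m³/s, so channel A carries more.

channel A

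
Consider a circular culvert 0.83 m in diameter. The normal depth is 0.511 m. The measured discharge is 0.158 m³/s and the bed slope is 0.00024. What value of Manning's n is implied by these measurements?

For a circular section of diameter D = 0.83 m at depth y = 0.511 m, the central angle is θ = 2 arccos(1 − 2y/D) = 3.608 rad. Then A = (D²/8)(θ − sin θ) = 0.3495 m² and P = Dθ/2 = 1.498 m.
Hydraulic radius R = A/P = 0.3495/1.498 = 0.2334 m.
Rearranging Manning's equation: n = (1/Q) A R^(2/3) S^(1/2) = (1/0.158) × 0.3495 × 0.2334^(2/3) × √0.00024 = 0.013.

n = 0.013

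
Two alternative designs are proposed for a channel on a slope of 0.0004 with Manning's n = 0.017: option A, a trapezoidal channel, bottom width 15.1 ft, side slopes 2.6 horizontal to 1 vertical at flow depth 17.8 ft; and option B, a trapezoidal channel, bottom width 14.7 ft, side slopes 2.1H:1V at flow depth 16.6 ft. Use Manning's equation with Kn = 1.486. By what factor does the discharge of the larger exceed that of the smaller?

1.39

Channel A: With bottom width b = 15.1 ft and side slope z = 2.6: A = (b + zy)y = (15.1 + 2.6×17.8)×17.8 = 1093 ft²; P = b + 2y√(1+z²) = 15.1 + 2×17.8×2.786 = 114.3 ft. Hydraulic radius R = A/P = 1093/114.3 = 9.561 ft. Q_A = (1.486/0.017)·1093·9.561^(2/3)·√0.0004 = 8604 ft³/s.
Channel B: With bottom width b = 14.7 ft and side slope z = 2.1: A = (b + zy)y = (14.7 + 2.1×16.6)×16.6 = 822.7 ft²; P = b + 2y√(1+z²) = 14.7 + 2×16.6×2.326 = 91.92 ft. Hydraulic radius R = A/P = 822.7/91.92 = 8.95 ft. Q_B = (1.486/0.017)·822.7·8.95^(2/3)·√0.0004 = 6200 ft³/s.
The larger discharge is 8604 ft³/s and the smaller is 6200 ft³/s; the ratio is 1.39.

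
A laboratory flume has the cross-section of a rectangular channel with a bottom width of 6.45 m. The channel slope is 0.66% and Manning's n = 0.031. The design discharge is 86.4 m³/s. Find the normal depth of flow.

y_n = 3.59 m

Manning's equation rearranged: A R^(2/3) = nQ / (1·√S) = 0.031 × 86.4 / (√0.0066) = 32.97.
Trying y = 4.28 m: A R^(2/3) = 41.44 — too large.
Trying y = 2.69 m: A R^(2/3) = 22.4 — too small.
Trying y = 3.59 m: A R^(2/3) = 32.97 — matches.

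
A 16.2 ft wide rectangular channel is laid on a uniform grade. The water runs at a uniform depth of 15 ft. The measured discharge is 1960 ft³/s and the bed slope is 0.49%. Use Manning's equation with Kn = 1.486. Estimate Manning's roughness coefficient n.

n = 0.039

Flow area A = b·y = 16.2 × 15 = 243 ft². Wetted perimeter P = b + 2y = 16.2 + 2×15 = 46.2 ft.
Hydraulic radius R = A/P = 243/46.2 = 5.26 ft.
Rearranging Manning's equation: n = (1.486/Q) A R^(2/3) S^(1/2) = (1.486/1960) × 243 × 5.26^(2/3) × √0.0049 = 0.039.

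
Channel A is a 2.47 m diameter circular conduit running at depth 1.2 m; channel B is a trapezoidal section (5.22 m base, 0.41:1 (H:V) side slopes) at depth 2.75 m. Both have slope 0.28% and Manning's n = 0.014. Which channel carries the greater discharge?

Channel A: For a circular section of diameter D = 2.47 m at depth y = 1.2 m, the central angle is θ = 2 arccos(1 − 2y/D) = 3.085 rad. Then A = (D²/8)(θ − sin θ) = 2.309 m² and P = Dθ/2 = 3.81 m. Hydraulic radius R = A/P = 2.309/3.81 = 0.6062 m. Q_A = (1/0.014)·2.309·0.6062^(2/3)·√0.0028 = 6.252 m³/s.
Channel B: With bottom width b = 5.22 m and side slope z = 0.41: A = (b + zy)y = (5.22 + 0.41×2.75)×2.75 = 17.46 m²; P = b + 2y√(1+z²) = 5.22 + 2×2.75×1.081 = 11.16 m. Hydraulic radius R = A/P = 17.46/11.16 = 1.564 m. Q_B = (1/0.014)·17.46·1.564^(2/3)·√0.0028 = 88.88 m³/s.
Q_A = 6.252 m³/s vs Q_B = 88.88 m³/s, so channel B carries more.

channel B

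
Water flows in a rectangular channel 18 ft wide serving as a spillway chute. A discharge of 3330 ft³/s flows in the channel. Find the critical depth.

For a rectangular channel, critical depth y_c = (q²/g)^(1/3) where q = Q/b = 3330/18 = 185 ft²/s.
So y_c = (185²/32.2)^(1/3) = 10.2 ft.

y_c = 10.2 ft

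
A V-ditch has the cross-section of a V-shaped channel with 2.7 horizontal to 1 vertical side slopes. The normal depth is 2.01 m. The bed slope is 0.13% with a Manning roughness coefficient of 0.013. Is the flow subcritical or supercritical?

For a triangular section with side slope z = 2.7: A = zy² = 2.7×2.01² = 10.91 m²; P = 2y√(1+z²) = 2×2.01×2.879 = 11.57 m.
Hydraulic radius R = A/P = 10.91/11.57 = 0.9424 m.
V = (1/n) R^(2/3) √S = (1/0.013) × 0.9424^(2/3) × √0.0013 = 2.666 m/s. Hydraulic depth D_h = A/T = 10.91/10.85 = 1.005 m.
Froude number Fr = V/√(g·D_h) = 2.666/√(9.81×1.005) = 0.849, which is less than 1, so the flow is subcritical.

subcritical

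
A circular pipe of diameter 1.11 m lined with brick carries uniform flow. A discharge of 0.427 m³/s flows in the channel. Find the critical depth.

At critical depth, Q² T / (g A³) = 1, i.e. A³/T = Q²/g = 0.427²/9.81 = 0.01859.
Trying y = 0.247 m: A³/T = 0.004472 — low.
Trying y = 0.391 m: A³/T = 0.02662 — high.
Trying y = 0.356 m: A³/T = 0.01853 — close enough.

y_c = 0.356 m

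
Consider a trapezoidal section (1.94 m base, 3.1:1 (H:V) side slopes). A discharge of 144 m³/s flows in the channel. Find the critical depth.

y_c = 3.08 m

At critical depth, Q² T / (g A³) = 1, i.e. A³/T = Q²/g = 144²/9.81 = 2114.
Trying y = 2.16 m: A³/T = 423.4 — short.
Trying y = 3.08 m: A³/T = 2106 — close enough.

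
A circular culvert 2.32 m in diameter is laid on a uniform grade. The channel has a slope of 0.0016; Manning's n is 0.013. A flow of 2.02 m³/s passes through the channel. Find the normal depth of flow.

Manning's equation rearranged: A R^(2/3) = nQ / (1·√S) = 0.013 × 2.02 / (√0.0016) = 0.6565.
At y = 0.523 m: A R^(2/3) = 0.3277 — too small.
At y = 0.929 m: A R^(2/3) = 0.9927 — too large.
At y = 0.745 m: A R^(2/3) = 0.6563 — ≈ 0.6565.

y_n = 0.745 m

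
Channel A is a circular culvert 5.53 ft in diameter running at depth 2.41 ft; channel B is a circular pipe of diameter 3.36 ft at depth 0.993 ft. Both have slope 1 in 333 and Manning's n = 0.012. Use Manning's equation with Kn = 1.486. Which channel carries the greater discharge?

channel A

Channel A: For a circular section of diameter D = 5.53 ft at depth y = 2.41 ft, the central angle is θ = 2 arccos(1 − 2y/D) = 2.884 rad. Then A = (D²/8)(θ − sin θ) = 10.05 ft² and P = Dθ/2 = 7.975 ft. Hydraulic radius R = A/P = 10.05/7.975 = 1.26 ft. Q_A = (1.486/0.012)·10.05·1.26^(2/3)·√0.003003 = 79.59 ft³/s.
Channel B: For a circular section of diameter D = 3.36 ft at depth y = 0.993 ft, the central angle is θ = 2 arccos(1 − 2y/D) = 2.299 rad. Then A = (D²/8)(θ − sin θ) = 2.191 ft² and P = Dθ/2 = 3.862 ft. Hydraulic radius R = A/P = 2.191/3.862 = 0.5673 ft. Q_B = (1.486/0.012)·2.191·0.5673^(2/3)·√0.003003 = 10.19 ft³/s.
Q_A = 79.59 ft³/s vs Q_B = 10.19 ft³/s, so channel A carries more.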